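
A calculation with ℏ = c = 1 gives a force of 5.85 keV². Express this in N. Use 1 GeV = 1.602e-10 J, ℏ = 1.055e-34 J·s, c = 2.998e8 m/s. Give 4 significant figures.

4.747e-6 N

Force is [E]/[L] = [E]²/(ℏc); restore (ℏc)⁻¹.
1 GeV² → 1/(ℏc) × (1 GeV in J)² = 8.114e5 N.
Convert the energy scale: 5.85 keV² = 5.85e-12 GeV².
Result: 5.85e-12 × 8.114e5 = 4.747e-6 N.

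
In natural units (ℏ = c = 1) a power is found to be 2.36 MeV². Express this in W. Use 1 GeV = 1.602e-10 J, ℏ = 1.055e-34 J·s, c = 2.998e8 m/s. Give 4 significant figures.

Power is [E]/[T] = [E]²/ℏ.
1 GeV² → 1/ℏ × (1 GeV in J)² = 2.433e14 W.
Convert the energy scale: 2.36 MeV² = 2.36e-6 GeV².
Result: 2.36e-6 × 2.433e14 = 5.741e8 W.

5.741e8 W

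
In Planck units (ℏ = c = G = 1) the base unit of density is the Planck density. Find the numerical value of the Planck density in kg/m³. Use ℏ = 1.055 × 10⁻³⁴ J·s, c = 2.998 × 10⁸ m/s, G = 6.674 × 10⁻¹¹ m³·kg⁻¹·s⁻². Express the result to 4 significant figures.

5.154 × 10⁹⁶ kg/m³

ρ_P = c⁵/(ℏG²)
  = 2.422 × 10⁴² / 4.699 × 10⁻⁵⁵
  = 5.154 × 10⁹⁶ kg/m³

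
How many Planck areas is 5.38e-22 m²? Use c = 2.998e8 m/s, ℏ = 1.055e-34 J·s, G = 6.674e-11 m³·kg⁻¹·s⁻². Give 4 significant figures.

2.059e48

Planck area: A_P = ℏG/c³ = 2.613e-70 m².
5.38e-22 / 2.613e-70 = 2.059e48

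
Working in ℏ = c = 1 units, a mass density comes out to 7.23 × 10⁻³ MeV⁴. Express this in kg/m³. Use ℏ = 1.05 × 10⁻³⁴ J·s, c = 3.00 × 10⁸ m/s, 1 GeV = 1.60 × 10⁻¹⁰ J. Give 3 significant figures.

1.68 × 10⁶ kg/m³

Mass density is [E]/(c²[L]³) = [E]⁴/(ℏ³c⁵).
1 GeV⁴ → 1/(ℏ³c⁵) × (1 GeV in J)⁴ = 2.33 × 10²⁰ kg/m³.
Convert the energy scale: 7.23 × 10⁻³ MeV⁴ = 7.23 × 10⁻¹⁵ GeV⁴.
Result: 7.23 × 10⁻¹⁵ × 2.33 × 10²⁰ = 1.68 × 10⁶ kg/m³.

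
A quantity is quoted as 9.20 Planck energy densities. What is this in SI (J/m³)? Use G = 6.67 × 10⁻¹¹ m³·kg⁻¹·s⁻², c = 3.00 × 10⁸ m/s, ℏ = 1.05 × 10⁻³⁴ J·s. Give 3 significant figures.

4.31 × 10¹¹⁴ J/m³

One Planck energy density: u_P = c⁷/(ℏG²) = 4.68 × 10¹¹³ J/m³.
9.20 × 4.68 × 10¹¹³ J/m³ = 4.31 × 10¹¹⁴ J/m³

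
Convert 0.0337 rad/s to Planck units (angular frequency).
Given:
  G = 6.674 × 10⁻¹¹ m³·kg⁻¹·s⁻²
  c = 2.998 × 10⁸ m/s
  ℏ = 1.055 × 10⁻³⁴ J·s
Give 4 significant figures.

1.817 × 10⁻⁴⁵

Planck angular frequency: ω_P = √(c⁵/(ℏG)) = 1.855 × 10⁴³ rad/s.
0.0337 / 1.855 × 10⁴³ = 1.817 × 10⁻⁴⁵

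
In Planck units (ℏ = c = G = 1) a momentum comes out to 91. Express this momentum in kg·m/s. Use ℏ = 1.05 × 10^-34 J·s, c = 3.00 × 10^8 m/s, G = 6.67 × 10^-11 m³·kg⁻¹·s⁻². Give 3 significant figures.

One Planck momentum: p_P = √(ℏc³/G) = 6.52 kg·m/s.
91 × 6.52 kg·m/s = 593 kg·m/s

593 kg·m/s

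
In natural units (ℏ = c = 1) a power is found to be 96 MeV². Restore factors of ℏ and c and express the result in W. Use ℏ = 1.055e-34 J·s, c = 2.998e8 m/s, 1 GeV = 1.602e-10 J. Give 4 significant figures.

Power is [E]/[T] = [E]²/ℏ.
1 GeV² → 1/ℏ × (1 GeV in J)² = 2.433e14 W.
Convert the energy scale: 96 MeV² = 9.60e-5 GeV².
Result: 9.60e-5 × 2.433e14 = 2.335e10 W.

2.335e10 W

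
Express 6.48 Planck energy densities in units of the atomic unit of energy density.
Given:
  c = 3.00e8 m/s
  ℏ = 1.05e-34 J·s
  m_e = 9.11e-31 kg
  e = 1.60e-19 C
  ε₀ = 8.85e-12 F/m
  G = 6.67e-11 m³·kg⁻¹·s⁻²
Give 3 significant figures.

1.01e101

Planck energy density: u_P = c⁷/(ℏG²) = 4.68e113 J/m³
atomic unit of energy density: u_au = E_h/a₀³ = m_e⁴e¹⁰/((4πε₀)⁵ℏ⁸) = 3.01e13 J/m³
6.48 × 4.68e113 / 3.01e13 = 1.01e101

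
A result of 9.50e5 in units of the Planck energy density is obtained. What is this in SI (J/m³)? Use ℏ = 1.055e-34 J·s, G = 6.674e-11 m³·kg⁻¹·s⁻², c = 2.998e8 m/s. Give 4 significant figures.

4.401e119 J/m³

One Planck energy density: u_P = c⁷/(ℏG²) = 4.632e113 J/m³.
9.50e5 × 4.632e113 J/m³ = 4.401e119 J/m³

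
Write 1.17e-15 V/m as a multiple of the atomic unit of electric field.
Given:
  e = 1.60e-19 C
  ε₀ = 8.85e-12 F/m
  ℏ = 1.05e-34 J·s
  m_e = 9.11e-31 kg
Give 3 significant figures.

atomic unit of electric field: E_au = E_h/(e a₀) = m_e²e⁵/((4πε₀)³ℏ⁴) = 5.20e11 V/m.
1.17e-15 / 5.20e11 = 2.25e-27

2.25e-27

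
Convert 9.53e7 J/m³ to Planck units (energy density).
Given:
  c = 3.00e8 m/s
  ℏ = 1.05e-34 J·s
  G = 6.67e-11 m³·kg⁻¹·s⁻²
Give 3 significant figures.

Planck energy density: u_P = c⁷/(ℏG²) = 4.68e113 J/m³.
9.53e7 / 4.68e113 = 2.04e-106

2.04e-106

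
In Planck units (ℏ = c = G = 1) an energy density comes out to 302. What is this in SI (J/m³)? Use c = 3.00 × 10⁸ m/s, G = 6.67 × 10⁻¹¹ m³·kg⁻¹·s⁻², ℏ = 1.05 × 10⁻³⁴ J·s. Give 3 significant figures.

One Planck energy density: u_P = c⁷/(ℏG²) = 4.68 × 10¹¹³ J/m³.
302 × 4.68 × 10¹¹³ J/m³ = 1.41 × 10¹¹⁶ J/m³

1.41 × 10¹¹⁶ J/m³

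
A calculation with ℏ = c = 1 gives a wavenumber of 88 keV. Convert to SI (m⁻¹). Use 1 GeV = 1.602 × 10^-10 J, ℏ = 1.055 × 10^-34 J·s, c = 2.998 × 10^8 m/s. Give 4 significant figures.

Inverse length is [E]/(ℏc).
1 GeV → 1/(ℏc) × (1 GeV in J) = 5.065 × 10^15 m⁻¹.
Convert the energy scale: 88 keV = 8.80 × 10^-5 GeV.
Result: 8.80 × 10^-5 × 5.065 × 10^15 = 4.457 × 10^11 m⁻¹.

4.457 × 10^11 m⁻¹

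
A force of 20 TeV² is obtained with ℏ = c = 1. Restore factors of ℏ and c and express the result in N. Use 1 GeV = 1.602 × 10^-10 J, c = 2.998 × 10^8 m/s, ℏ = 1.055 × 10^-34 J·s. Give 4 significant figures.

1.623 × 10^13 N

Force is [E]/[L] = [E]²/(ℏc); restore (ℏc)⁻¹.
1 GeV² → 1/(ℏc) × (1 GeV in J)² = 8.114 × 10^5 N.
Convert the energy scale: 20 TeV² = 2.00 × 10^7 GeV².
Result: 2.00 × 10^7 × 8.114 × 10^5 = 1.623 × 10^13 N.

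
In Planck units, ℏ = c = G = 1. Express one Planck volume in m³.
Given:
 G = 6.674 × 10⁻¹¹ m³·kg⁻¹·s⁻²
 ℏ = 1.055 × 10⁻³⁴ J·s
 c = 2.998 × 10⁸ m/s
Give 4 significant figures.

4.224 × 10⁻¹⁰⁵ m³

Dimensional analysis gives V_P = (ℏG/c³)^(3/2).
  = √(1.784 × 10⁻²⁰⁹)
  = 4.224 × 10⁻¹⁰⁵ m³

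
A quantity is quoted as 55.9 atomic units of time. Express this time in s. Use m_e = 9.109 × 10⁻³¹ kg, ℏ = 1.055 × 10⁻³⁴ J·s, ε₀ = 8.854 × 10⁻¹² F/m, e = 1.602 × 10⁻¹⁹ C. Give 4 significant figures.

One atomic unit of time: τ_au = (4πε₀)²ℏ³/(m_e e⁴) = 2.423 × 10⁻¹⁷ s.
55.9 × 2.423 × 10⁻¹⁷ s = 1.354 × 10⁻¹⁵ s

1.354 × 10⁻¹⁵ s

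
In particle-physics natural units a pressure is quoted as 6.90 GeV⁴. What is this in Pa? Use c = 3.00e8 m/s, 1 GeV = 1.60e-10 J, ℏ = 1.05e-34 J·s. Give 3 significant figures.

1.45e38 Pa

Pressure is [E]/[L]³ = [E]⁴/(ℏc)³.
1 GeV⁴ → 1/(ℏc)³ × (1 GeV in J)⁴ = 2.10e37 Pa.
Result: 6.90 × 2.10e37 = 1.45e38 Pa.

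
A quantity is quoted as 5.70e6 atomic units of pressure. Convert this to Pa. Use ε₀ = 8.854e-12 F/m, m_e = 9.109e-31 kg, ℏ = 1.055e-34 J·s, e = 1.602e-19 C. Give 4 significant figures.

1.670e20 Pa

One atomic unit of pressure: P_au = E_h/a₀³ = m_e⁴e¹⁰/((4πε₀)⁵ℏ⁸) = 2.929e13 Pa.
5.70e6 × 2.929e13 Pa = 1.670e20 Pa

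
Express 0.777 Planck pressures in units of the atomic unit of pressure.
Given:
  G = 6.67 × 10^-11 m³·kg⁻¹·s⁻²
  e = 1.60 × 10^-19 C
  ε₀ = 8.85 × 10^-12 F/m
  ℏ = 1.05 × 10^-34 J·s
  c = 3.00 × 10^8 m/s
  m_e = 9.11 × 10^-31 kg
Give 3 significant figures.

Planck pressure: p_P = c⁷/(ℏG²) = 4.68 × 10^113 Pa
atomic unit of pressure: P_au = E_h/a₀³ = m_e⁴e¹⁰/((4πε₀)⁵ℏ⁸) = 3.01 × 10^13 Pa
0.777 × 4.68 × 10^113 / 3.01 × 10^13 = 1.21 × 10^100

1.21 × 10^100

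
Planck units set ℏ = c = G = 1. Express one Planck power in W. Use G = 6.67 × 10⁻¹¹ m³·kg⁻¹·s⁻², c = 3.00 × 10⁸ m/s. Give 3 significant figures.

3.64 × 10⁵² W

The unique combination of the constants set to 1 with dimensions of power is P_P = c⁵/G.
  = 2.43 × 10⁴² / 6.67 × 10⁻¹¹
  = 3.64 × 10⁵² W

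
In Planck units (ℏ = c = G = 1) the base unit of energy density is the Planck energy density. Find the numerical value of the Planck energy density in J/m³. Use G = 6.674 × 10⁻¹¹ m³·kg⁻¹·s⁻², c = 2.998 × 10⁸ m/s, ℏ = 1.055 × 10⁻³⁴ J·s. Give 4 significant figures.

4.632 × 10¹¹³ J/m³

u_P = c⁷/(ℏG²)
  = 2.177 × 10⁵⁹ / 4.699 × 10⁻⁵⁵
  = 4.632 × 10¹¹³ J/m³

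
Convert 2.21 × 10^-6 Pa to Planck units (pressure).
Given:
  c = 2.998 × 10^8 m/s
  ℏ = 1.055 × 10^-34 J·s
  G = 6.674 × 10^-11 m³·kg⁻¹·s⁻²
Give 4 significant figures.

4.771 × 10^-120

Planck pressure: p_P = c⁷/(ℏG²) = 4.632 × 10^113 Pa.
2.21 × 10^-6 / 4.632 × 10^113 = 4.771 × 10^-120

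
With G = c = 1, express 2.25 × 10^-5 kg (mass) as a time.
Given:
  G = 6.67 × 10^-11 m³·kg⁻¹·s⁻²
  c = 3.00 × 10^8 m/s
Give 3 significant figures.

5.56 × 10^-41 s

Mass → time via G/c³.
2.25 × 10^-5 kg × (G/c³) = 5.56 × 10^-41 s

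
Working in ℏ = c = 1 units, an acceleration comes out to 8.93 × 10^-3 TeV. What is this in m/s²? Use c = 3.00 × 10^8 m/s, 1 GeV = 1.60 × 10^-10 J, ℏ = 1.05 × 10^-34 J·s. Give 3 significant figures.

Acceleration is [L]/[T]² = c·[E]/ℏ.
1 GeV → c/ℏ × (1 GeV in J) = 4.57 × 10^32 m/s².
Convert the energy scale: 8.93 × 10^-3 TeV = 8.93 GeV.
Result: 8.93 × 4.57 × 10^32 = 4.08 × 10^33 m/s².

4.08 × 10^33 m/s²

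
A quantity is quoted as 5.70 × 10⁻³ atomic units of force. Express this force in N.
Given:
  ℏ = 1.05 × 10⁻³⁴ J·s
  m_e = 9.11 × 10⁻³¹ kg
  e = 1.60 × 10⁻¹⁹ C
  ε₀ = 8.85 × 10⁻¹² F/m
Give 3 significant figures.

4.75 × 10⁻¹⁰ N

One atomic unit of force: F_au = E_h/a₀ = m_e²e⁶/((4πε₀)³ℏ⁴) = 8.33 × 10⁻⁸ N.
5.70 × 10⁻³ × 8.33 × 10⁻⁸ N = 4.75 × 10⁻¹⁰ N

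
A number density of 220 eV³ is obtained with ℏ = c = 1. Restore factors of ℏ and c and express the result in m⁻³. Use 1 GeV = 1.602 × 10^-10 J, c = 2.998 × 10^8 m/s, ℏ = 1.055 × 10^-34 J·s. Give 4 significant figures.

2.859 × 10^22 m⁻³

Number density is [L]⁻³ = [E]³/(ℏc)³.
1 GeV³ → 1/(ℏc)³ × (1 GeV in J)³ = 1.299 × 10^47 m⁻³.
Convert the energy scale: 220 eV³ = 2.20 × 10^-25 GeV³.
Result: 2.20 × 10^-25 × 1.299 × 10^47 = 2.859 × 10^22 m⁻³.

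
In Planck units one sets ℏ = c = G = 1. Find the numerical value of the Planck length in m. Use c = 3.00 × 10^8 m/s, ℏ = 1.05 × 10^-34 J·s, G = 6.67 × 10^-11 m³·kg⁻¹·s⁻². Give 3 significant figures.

ℓ_P = √(ℏG/c³)
  = √(2.59 × 10^-70)
  = 1.61 × 10^-35 m

1.61 × 10^-35 m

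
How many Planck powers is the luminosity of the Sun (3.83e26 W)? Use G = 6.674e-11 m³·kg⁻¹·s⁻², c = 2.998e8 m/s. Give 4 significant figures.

1.055e-26

Planck power: P_P = c⁵/G = 3.629e52 W.
3.83e26 / 3.629e52 = 1.055e-26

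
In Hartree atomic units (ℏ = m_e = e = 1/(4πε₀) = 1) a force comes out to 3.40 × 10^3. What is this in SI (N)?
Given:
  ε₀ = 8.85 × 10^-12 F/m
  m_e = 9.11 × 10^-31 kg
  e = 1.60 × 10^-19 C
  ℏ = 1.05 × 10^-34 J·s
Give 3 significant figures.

One atomic unit of force: F_au = E_h/a₀ = m_e²e⁶/((4πε₀)³ℏ⁴) = 8.33 × 10^-8 N.
3.40 × 10^3 × 8.33 × 10^-8 N = 2.83 × 10^-4 N

2.83 × 10^-4 N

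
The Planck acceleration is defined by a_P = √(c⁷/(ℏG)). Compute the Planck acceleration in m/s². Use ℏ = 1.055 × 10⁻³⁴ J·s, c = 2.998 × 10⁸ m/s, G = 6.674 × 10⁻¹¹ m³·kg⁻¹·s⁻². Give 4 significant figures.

5.560 × 10⁵¹ m/s²

a_P = √(c⁷/(ℏG))
  = √(3.092 × 10¹⁰³)
  = 5.560 × 10⁵¹ m/s²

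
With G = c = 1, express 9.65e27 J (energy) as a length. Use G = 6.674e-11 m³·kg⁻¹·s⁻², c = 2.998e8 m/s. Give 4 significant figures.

Energy → length via G/c⁴.
9.65e27 J × (G/c⁴) = 7.972e-17 m

7.972e-17 m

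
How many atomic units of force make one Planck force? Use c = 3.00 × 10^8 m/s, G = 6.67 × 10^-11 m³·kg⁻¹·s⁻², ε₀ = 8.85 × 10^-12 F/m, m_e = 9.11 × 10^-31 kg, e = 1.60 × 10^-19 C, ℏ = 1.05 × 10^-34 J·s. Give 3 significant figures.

Planck force: F_P = c⁴/G = 1.21 × 10^44 N
atomic unit of force: F_au = E_h/a₀ = m_e²e⁶/((4πε₀)³ℏ⁴) = 8.33 × 10^-8 N
ratio = 1.21 × 10^44 / 8.33 × 10^-8 = 1.46 × 10^51

1.46 × 10^51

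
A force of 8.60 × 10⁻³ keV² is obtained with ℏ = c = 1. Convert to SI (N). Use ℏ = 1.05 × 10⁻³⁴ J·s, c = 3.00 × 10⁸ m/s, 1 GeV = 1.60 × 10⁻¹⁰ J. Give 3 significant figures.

Force is [E]/[L] = [E]²/(ℏc); restore (ℏc)⁻¹.
1 GeV² → 1/(ℏc) × (1 GeV in J)² = 8.13 × 10⁵ N.
Convert the energy scale: 8.60 × 10⁻³ keV² = 8.60 × 10⁻¹⁵ GeV².
Result: 8.60 × 10⁻¹⁵ × 8.13 × 10⁵ = 6.99 × 10⁻⁹ N.

6.99 × 10⁻⁹ N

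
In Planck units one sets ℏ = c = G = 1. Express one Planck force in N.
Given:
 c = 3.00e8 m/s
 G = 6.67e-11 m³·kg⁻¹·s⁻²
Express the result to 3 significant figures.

F_P = c⁴/G
  = 8.10e33 / 6.67e-11
  = 1.21e44 N

1.21e44 N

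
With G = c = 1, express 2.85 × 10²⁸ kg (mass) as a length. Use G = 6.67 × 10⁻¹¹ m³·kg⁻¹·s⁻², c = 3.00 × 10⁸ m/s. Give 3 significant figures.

21.1 m

In G = c = 1 units mass has dimensions of length; the conversion factor is G/c².
2.85 × 10²⁸ kg × (G/c²) = 21.1 m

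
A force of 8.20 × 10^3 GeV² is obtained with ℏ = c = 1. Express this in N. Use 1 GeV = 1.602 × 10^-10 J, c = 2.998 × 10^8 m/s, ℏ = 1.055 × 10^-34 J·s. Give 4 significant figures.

6.654 × 10^9 N

Force is [E]/[L] = [E]²/(ℏc); restore (ℏc)⁻¹.
1 GeV² → 1/(ℏc) × (1 GeV in J)² = 8.114 × 10^5 N.
Result: 8.20 × 10^3 × 8.114 × 10^5 = 6.654 × 10^9 N.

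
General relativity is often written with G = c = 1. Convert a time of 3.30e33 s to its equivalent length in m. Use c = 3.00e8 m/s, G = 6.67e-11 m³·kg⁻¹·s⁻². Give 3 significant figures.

Time → length via c.
3.30e33 s × (c) = 9.90e41 m

9.90e41 m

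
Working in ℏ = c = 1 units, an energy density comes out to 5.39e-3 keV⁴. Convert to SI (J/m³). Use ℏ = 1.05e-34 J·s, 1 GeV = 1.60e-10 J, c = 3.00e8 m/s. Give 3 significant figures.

1.13e11 J/m³

[E]/[L]³ = [E]⁴/(ℏc)³; restore (ℏc)⁻³.
1 GeV⁴ → 1/(ℏc)³ × (1 GeV in J)⁴ = 2.10e37 J/m³.
Convert the energy scale: 5.39e-3 keV⁴ = 5.39e-27 GeV⁴.
Result: 5.39e-27 × 2.10e37 = 1.13e11 J/m³.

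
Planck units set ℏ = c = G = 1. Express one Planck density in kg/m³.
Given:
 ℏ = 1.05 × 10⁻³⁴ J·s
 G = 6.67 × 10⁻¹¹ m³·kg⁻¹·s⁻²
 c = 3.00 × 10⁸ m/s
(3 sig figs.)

From ℏ = c = G = 1 the density scale is ρ_P = c⁵/(ℏG²).
  = 2.43 × 10⁴² / 4.67 × 10⁻⁵⁵
  = 5.20 × 10⁹⁶ kg/m³

5.20 × 10⁹⁶ kg/m³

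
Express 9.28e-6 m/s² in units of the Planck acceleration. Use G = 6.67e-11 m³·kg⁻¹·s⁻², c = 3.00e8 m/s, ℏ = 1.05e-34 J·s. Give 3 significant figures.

Planck acceleration: a_P = √(c⁷/(ℏG)) = 5.59e51 m/s².
9.28e-6 / 5.59e51 = 1.66e-57

1.66e-57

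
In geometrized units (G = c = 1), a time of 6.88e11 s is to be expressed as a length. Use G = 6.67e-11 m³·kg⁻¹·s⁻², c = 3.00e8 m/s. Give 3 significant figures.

Time → length via c.
6.88e11 s × (c) = 2.06e20 m

2.06e20 m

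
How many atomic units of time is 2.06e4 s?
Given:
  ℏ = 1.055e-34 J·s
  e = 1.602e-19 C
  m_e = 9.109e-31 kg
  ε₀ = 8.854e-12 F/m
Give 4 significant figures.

atomic unit of time: τ_au = (4πε₀)²ℏ³/(m_e e⁴) = 2.423e-17 s.
2.06e4 / 2.423e-17 = 8.502e20

8.502e20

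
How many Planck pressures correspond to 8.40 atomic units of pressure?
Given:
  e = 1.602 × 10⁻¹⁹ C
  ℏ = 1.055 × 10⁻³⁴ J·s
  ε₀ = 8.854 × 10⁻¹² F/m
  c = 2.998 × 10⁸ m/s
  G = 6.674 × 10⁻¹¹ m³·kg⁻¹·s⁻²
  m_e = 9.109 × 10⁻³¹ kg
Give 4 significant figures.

atomic unit of pressure: P_au = E_h/a₀³ = m_e⁴e¹⁰/((4πε₀)⁵ℏ⁸) = 2.929 × 10¹³ Pa
Planck pressure: p_P = c⁷/(ℏG²) = 4.632 × 10¹¹³ Pa
8.40 × 2.929 × 10¹³ / 4.632 × 10¹¹³ = 5.312 × 10⁻¹⁰⁰

5.312 × 10⁻¹⁰⁰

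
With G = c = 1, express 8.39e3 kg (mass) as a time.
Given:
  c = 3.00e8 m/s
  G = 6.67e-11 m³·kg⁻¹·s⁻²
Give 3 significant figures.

Mass → time via G/c³.
8.39e3 kg × (G/c³) = 2.07e-32 s

2.07e-32 s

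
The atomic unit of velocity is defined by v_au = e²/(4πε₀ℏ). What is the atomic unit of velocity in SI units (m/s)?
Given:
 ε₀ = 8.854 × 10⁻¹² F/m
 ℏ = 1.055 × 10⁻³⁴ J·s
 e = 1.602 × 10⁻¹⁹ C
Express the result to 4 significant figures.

v_au = e²/(4πε₀ℏ)
  = 2.566 × 10⁻³⁸ / 1.174 × 10⁻⁴⁴
  = 2.186 × 10⁶ m/s

2.186 × 10⁶ m/s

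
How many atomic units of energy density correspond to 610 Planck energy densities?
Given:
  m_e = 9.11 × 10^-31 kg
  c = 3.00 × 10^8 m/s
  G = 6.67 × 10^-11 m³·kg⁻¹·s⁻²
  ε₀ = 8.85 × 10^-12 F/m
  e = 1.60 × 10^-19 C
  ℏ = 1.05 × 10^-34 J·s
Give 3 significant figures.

Planck energy density: u_P = c⁷/(ℏG²) = 4.68 × 10^113 J/m³
atomic unit of energy density: u_au = E_h/a₀³ = m_e⁴e¹⁰/((4πε₀)⁵ℏ⁸) = 3.01 × 10^13 J/m³
610 × 4.68 × 10^113 / 3.01 × 10^13 = 9.48 × 10^102

9.48 × 10^102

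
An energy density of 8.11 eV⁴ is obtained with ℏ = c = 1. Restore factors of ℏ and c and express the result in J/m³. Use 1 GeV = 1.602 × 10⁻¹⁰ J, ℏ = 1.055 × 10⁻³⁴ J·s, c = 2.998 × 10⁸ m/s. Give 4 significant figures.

[E]/[L]³ = [E]⁴/(ℏc)³; restore (ℏc)⁻³.
1 GeV⁴ → 1/(ℏc)³ × (1 GeV in J)⁴ = 2.082 × 10³⁷ J/m³.
Convert the energy scale: 8.11 eV⁴ = 8.11 × 10⁻³⁶ GeV⁴.
Result: 8.11 × 10⁻³⁶ × 2.082 × 10³⁷ = 168.8 J/m³.

168.8 J/m³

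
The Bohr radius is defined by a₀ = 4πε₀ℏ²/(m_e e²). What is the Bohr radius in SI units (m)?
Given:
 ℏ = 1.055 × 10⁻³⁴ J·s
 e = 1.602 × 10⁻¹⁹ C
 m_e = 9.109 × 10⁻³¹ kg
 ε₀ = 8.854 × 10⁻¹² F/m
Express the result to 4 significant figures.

a₀ = 4πε₀ℏ²/(m_e e²)
  = 1.238 × 10⁻⁷⁸ / 2.338 × 10⁻⁶⁸
  = 5.297 × 10⁻¹¹ m

5.297 × 10⁻¹¹ m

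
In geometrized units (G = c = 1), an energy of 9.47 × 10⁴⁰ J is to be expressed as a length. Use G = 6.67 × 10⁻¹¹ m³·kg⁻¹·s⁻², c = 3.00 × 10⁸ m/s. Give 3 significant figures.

Energy → length via G/c⁴.
9.47 × 10⁴⁰ J × (G/c⁴) = 7.80 × 10⁻⁴ m

7.80 × 10⁻⁴ m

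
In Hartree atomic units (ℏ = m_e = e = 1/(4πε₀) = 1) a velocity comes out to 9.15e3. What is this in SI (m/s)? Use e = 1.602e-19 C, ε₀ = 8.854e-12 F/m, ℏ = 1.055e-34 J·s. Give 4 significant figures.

One atomic unit of velocity: v_au = e²/(4πε₀ℏ) = 2.186e6 m/s.
9.15e3 × 2.186e6 m/s = 2.001e10 m/s

2.001e10 m/s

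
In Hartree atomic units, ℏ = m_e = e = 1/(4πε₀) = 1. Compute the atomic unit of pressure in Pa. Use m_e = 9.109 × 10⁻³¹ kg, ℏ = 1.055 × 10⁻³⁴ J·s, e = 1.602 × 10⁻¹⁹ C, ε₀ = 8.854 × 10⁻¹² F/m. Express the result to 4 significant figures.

From ℏ = m_e = e = 1/(4πε₀) = 1 the pressure scale is P_au = E_h/a₀³ = m_e⁴e¹⁰/((4πε₀)⁵ℏ⁸).
E_h = 4.354 × 10⁻¹⁸ J
a₀ = 5.297 × 10⁻¹¹ m
E_h/a₀³ = 2.929 × 10¹³ Pa

2.929 × 10¹³ Pa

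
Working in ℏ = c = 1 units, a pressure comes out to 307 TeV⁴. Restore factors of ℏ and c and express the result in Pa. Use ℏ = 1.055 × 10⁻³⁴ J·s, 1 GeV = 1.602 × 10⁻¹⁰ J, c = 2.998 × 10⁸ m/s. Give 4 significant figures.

Pressure is [E]/[L]³ = [E]⁴/(ℏc)³.
1 GeV⁴ → 1/(ℏc)³ × (1 GeV in J)⁴ = 2.082 × 10³⁷ Pa.
Convert the energy scale: 307 TeV⁴ = 3.07 × 10¹⁴ GeV⁴.
Result: 3.07 × 10¹⁴ × 2.082 × 10³⁷ = 6.391 × 10⁵¹ Pa.

6.391 × 10⁵¹ Pa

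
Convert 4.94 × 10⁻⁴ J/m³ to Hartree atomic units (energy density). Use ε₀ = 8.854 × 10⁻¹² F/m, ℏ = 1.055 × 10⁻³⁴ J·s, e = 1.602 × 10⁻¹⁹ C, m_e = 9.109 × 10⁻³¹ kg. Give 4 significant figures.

atomic unit of energy density: u_au = E_h/a₀³ = m_e⁴e¹⁰/((4πε₀)⁵ℏ⁸) = 2.929 × 10¹³ J/m³.
4.94 × 10⁻⁴ / 2.929 × 10¹³ = 1.686 × 10⁻¹⁷

1.686 × 10⁻¹⁷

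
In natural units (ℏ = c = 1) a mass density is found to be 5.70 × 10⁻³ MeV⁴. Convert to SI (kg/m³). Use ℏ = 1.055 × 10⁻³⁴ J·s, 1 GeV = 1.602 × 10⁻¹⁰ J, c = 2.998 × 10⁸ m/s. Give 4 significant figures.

Mass density is [E]/(c²[L]³) = [E]⁴/(ℏ³c⁵).
1 GeV⁴ → 1/(ℏ³c⁵) × (1 GeV in J)⁴ = 2.316 × 10²⁰ kg/m³.
Convert the energy scale: 5.70 × 10⁻³ MeV⁴ = 5.70 × 10⁻¹⁵ GeV⁴.
Result: 5.70 × 10⁻¹⁵ × 2.316 × 10²⁰ = 1.320 × 10⁶ kg/m³.

1.320 × 10⁶ kg/m³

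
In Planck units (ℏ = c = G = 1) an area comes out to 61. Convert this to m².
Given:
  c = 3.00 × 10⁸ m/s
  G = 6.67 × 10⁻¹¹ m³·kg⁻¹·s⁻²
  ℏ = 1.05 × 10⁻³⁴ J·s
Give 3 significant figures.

1.58 × 10⁻⁶⁸ m²

One Planck area: A_P = ℏG/c³ = 2.59 × 10⁻⁷⁰ m².
61 × 2.59 × 10⁻⁷⁰ m² = 1.58 × 10⁻⁶⁸ m²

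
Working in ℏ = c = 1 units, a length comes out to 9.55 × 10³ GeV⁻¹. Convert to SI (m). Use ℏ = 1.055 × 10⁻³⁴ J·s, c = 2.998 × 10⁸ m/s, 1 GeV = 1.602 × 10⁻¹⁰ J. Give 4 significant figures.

1.885 × 10⁻¹² m

A length is [E]⁻¹ in ℏ=c=1; restore one factor of ℏc.
1 GeV⁻¹ → ℏc × (1 GeV in J)⁻¹ = 1.974 × 10⁻¹⁶ m.
Result: 9.55 × 10³ × 1.974 × 10⁻¹⁶ = 1.885 × 10⁻¹² m.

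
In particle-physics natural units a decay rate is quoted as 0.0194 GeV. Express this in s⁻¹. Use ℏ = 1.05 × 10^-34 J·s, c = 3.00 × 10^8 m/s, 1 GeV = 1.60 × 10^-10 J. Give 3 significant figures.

2.96 × 10^22 s⁻¹

A rate is [E]/ℏ; divide by ℏ.
1 GeV → 1/ℏ × (1 GeV in J) = 1.52 × 10^24 s⁻¹.
Result: 0.0194 × 1.52 × 10^24 = 2.96 × 10^22 s⁻¹.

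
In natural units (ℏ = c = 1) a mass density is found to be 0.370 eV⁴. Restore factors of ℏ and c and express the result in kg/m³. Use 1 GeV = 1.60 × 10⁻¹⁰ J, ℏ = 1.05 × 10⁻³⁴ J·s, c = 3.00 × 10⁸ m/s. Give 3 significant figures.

Mass density is [E]/(c²[L]³) = [E]⁴/(ℏ³c⁵).
1 GeV⁴ → 1/(ℏ³c⁵) × (1 GeV in J)⁴ = 2.33 × 10²⁰ kg/m³.
Convert the energy scale: 0.370 eV⁴ = 3.70 × 10⁻³⁷ GeV⁴.
Result: 3.70 × 10⁻³⁷ × 2.33 × 10²⁰ = 8.62 × 10⁻¹⁷ kg/m³.

8.62 × 10⁻¹⁷ kg/m³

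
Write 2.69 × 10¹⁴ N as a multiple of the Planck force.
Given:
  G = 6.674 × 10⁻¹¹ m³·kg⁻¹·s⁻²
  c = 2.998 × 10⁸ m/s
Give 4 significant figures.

2.222 × 10⁻³⁰

Planck force: F_P = c⁴/G = 1.210 × 10⁴⁴ N.
2.69 × 10¹⁴ / 1.210 × 10⁴⁴ = 2.222 × 10⁻³⁰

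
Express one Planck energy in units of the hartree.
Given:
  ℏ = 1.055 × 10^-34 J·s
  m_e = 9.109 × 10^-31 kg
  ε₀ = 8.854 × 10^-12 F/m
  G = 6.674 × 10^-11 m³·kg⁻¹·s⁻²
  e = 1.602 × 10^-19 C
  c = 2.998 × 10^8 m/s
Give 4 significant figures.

4.494 × 10^26

Planck energy: E_P = √(ℏc⁵/G) = 1.957 × 10^9 J
hartree: E_h = m_e e⁴/(4πε₀ℏ)² = 4.354 × 10^-18 J
ratio = 1.957 × 10^9 / 4.354 × 10^-18 = 4.494 × 10^26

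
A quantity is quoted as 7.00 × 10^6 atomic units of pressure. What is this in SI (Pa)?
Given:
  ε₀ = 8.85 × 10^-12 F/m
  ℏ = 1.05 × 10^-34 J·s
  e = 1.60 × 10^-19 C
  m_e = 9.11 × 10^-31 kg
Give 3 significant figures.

One atomic unit of pressure: P_au = E_h/a₀³ = m_e⁴e¹⁰/((4πε₀)⁵ℏ⁸) = 3.01 × 10^13 Pa.
7.00 × 10^6 × 3.01 × 10^13 Pa = 2.11 × 10^20 Pa

2.11 × 10^20 Pa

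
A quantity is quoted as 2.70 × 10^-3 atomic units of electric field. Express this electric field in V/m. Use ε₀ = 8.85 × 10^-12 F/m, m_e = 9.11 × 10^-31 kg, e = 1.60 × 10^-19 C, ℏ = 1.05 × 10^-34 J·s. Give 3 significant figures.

One atomic unit of electric field: E_au = E_h/(e a₀) = m_e²e⁵/((4πε₀)³ℏ⁴) = 5.20 × 10^11 V/m.
2.70 × 10^-3 × 5.20 × 10^11 V/m = 1.41 × 10^9 V/m

1.41 × 10^9 V/m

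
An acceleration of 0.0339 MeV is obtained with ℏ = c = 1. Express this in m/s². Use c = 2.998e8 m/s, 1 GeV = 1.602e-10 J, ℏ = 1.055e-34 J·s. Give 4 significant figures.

1.543e28 m/s²

Acceleration is [L]/[T]² = c·[E]/ℏ.
1 GeV → c/ℏ × (1 GeV in J) = 4.552e32 m/s².
Convert the energy scale: 0.0339 MeV = 3.39e-5 GeV.
Result: 3.39e-5 × 4.552e32 = 1.543e28 m/s².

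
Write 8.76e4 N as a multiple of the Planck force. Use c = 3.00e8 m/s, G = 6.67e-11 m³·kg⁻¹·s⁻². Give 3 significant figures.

Planck force: F_P = c⁴/G = 1.21e44 N.
8.76e4 / 1.21e44 = 7.21e-40

7.21e-40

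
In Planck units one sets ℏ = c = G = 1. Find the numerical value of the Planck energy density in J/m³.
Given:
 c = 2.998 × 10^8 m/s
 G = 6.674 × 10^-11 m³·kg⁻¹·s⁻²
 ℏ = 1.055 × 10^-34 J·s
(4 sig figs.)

4.632 × 10^113 J/m³

u_P = c⁷/(ℏG²)
  = 2.177 × 10^59 / 4.699 × 10^-55
  = 4.632 × 10^113 J/m³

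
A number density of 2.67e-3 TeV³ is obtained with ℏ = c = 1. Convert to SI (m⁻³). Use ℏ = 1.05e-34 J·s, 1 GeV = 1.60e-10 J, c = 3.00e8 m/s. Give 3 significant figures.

3.50e53 m⁻³

Number density is [L]⁻³ = [E]³/(ℏc)³.
1 GeV³ → 1/(ℏc)³ × (1 GeV in J)³ = 1.31e47 m⁻³.
Convert the energy scale: 2.67e-3 TeV³ = 2.67e6 GeV³.
Result: 2.67e6 × 1.31e47 = 3.50e53 m⁻³.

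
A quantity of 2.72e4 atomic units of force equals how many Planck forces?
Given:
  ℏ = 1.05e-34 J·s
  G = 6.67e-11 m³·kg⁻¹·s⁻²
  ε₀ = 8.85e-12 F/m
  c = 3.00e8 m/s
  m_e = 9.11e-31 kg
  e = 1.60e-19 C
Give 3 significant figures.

atomic unit of force: F_au = E_h/a₀ = m_e²e⁶/((4πε₀)³ℏ⁴) = 8.33e-8 N
Planck force: F_P = c⁴/G = 1.21e44 N
2.72e4 × 8.33e-8 / 1.21e44 = 1.87e-47

1.87e-47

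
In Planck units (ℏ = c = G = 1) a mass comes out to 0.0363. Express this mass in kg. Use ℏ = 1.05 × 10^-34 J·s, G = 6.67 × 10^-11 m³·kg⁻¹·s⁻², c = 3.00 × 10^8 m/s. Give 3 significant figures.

7.89 × 10^-10 kg

One Planck mass: m_P = √(ℏc/G) = 2.17 × 10^-8 kg.
0.0363 × 2.17 × 10^-8 kg = 7.89 × 10^-10 kg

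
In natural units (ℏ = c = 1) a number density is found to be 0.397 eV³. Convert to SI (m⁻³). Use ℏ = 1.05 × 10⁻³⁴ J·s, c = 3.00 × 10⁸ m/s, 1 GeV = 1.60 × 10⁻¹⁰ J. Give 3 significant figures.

Number density is [L]⁻³ = [E]³/(ℏc)³.
1 GeV³ → 1/(ℏc)³ × (1 GeV in J)³ = 1.31 × 10⁴⁷ m⁻³.
Convert the energy scale: 0.397 eV³ = 3.97 × 10⁻²⁸ GeV³.
Result: 3.97 × 10⁻²⁸ × 1.31 × 10⁴⁷ = 5.20 × 10¹⁹ m⁻³.

5.20 × 10¹⁹ m⁻³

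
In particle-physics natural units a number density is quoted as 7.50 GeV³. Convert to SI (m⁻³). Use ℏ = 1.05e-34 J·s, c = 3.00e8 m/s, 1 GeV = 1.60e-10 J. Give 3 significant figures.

Number density is [L]⁻³ = [E]³/(ℏc)³.
1 GeV³ → 1/(ℏc)³ × (1 GeV in J)³ = 1.31e47 m⁻³.
Result: 7.50 × 1.31e47 = 9.83e47 m⁻³.

9.83e47 m⁻³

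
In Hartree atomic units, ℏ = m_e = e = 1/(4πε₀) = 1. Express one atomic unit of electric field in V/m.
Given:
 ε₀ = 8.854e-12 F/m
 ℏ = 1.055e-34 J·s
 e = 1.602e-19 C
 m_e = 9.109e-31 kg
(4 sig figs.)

From ℏ = m_e = e = 1/(4πε₀) = 1 the electric field scale is E_au = E_h/(e a₀) = m_e²e⁵/((4πε₀)³ℏ⁴).
E_h = 4.354e-18 J
a₀ = 5.297e-11 m
E_h/(e·a₀) = 5.131e11 V/m

5.131e11 V/m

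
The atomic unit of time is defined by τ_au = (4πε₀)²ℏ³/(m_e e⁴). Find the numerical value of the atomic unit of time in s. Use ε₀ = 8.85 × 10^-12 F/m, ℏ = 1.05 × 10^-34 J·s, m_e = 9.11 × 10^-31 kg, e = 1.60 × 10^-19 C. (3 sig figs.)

τ_au = (4πε₀)²ℏ³/(m_e e⁴)
E_h = 4.38 × 10^-18 J
ℏ/E_h = 2.40 × 10^-17 s

2.40 × 10^-17 s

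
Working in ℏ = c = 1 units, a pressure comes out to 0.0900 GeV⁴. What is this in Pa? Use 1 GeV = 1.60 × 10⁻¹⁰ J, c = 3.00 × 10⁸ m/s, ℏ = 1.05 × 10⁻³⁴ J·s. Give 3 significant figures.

1.89 × 10³⁶ Pa

Pressure is [E]/[L]³ = [E]⁴/(ℏc)³.
1 GeV⁴ → 1/(ℏc)³ × (1 GeV in J)⁴ = 2.10 × 10³⁷ Pa.
Result: 0.0900 × 2.10 × 10³⁷ = 1.89 × 10³⁶ Pa.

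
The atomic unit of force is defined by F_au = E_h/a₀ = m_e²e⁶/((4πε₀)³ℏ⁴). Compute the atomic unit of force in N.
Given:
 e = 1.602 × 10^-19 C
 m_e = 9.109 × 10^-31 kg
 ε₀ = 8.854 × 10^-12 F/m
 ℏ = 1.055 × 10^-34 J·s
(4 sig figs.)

8.220 × 10^-8 N

F_au = E_h/a₀ = m_e²e⁶/((4πε₀)³ℏ⁴)
E_h = 4.354 × 10^-18 J
a₀ = 5.297 × 10^-11 m
E_h/a₀ = 8.220 × 10^-8 N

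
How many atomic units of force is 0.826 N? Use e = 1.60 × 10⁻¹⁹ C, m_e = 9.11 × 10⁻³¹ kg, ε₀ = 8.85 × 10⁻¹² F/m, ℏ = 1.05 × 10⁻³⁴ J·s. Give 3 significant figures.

atomic unit of force: F_au = E_h/a₀ = m_e²e⁶/((4πε₀)³ℏ⁴) = 8.33 × 10⁻⁸ N.
0.826 / 8.33 × 10⁻⁸ = 9.92 × 10⁶

9.92 × 10⁶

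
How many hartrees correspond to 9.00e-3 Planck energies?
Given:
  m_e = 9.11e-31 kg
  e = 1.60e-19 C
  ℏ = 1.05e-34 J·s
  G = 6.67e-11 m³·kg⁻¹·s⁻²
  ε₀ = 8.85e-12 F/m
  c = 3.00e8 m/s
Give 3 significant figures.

4.02e24

Planck energy: E_P = √(ℏc⁵/G) = 1.96e9 J
hartree: E_h = m_e e⁴/(4πε₀ℏ)² = 4.38e-18 J
9.00e-3 × 1.96e9 / 4.38e-18 = 4.02e24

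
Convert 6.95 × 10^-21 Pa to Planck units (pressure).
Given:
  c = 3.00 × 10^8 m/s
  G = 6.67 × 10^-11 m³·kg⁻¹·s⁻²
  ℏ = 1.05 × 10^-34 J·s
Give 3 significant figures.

Planck pressure: p_P = c⁷/(ℏG²) = 4.68 × 10^113 Pa.
6.95 × 10^-21 / 4.68 × 10^113 = 1.48 × 10^-134

1.48 × 10^-134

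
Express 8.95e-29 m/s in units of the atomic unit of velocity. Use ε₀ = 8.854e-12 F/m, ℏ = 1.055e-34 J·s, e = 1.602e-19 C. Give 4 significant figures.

4.094e-35

atomic unit of velocity: v_au = e²/(4πε₀ℏ) = 2.186e6 m/s.
8.95e-29 / 2.186e6 = 4.094e-35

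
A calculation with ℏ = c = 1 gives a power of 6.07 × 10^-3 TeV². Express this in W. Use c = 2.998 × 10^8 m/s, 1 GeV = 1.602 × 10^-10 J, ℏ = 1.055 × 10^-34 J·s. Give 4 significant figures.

Power is [E]/[T] = [E]²/ℏ.
1 GeV² → 1/ℏ × (1 GeV in J)² = 2.433 × 10^14 W.
Convert the energy scale: 6.07 × 10^-3 TeV² = 6.07 × 10^3 GeV².
Result: 6.07 × 10^3 × 2.433 × 10^14 = 1.477 × 10^18 W.

1.477 × 10^18 W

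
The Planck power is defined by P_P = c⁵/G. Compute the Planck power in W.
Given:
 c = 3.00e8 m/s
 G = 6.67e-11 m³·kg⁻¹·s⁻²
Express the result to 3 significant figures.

P_P = c⁵/G
  = 2.43e42 / 6.67e-11
  = 3.64e52 W

3.64e52 W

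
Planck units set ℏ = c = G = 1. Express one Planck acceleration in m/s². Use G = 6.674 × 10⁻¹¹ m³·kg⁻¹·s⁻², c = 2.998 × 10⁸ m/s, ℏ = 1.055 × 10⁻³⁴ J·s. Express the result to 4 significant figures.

Dimensional analysis gives a_P = √(c⁷/(ℏG)).
  = √(3.092 × 10¹⁰³)
  = 5.560 × 10⁵¹ m/s²

5.560 × 10⁵¹ m/s²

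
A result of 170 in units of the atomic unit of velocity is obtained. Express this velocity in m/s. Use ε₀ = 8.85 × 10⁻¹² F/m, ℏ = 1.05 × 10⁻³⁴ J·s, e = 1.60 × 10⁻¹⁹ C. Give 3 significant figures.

3.73 × 10⁸ m/s

One atomic unit of velocity: v_au = e²/(4πε₀ℏ) = 2.19 × 10⁶ m/s.
170 × 2.19 × 10⁶ m/s = 3.73 × 10⁸ m/s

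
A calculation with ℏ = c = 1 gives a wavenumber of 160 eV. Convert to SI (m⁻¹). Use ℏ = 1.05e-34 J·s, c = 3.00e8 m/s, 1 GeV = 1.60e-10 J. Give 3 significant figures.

Inverse length is [E]/(ℏc).
1 GeV → 1/(ℏc) × (1 GeV in J) = 5.08e15 m⁻¹.
Convert the energy scale: 160 eV = 1.60e-7 GeV.
Result: 1.60e-7 × 5.08e15 = 8.13e8 m⁻¹.

8.13e8 m⁻¹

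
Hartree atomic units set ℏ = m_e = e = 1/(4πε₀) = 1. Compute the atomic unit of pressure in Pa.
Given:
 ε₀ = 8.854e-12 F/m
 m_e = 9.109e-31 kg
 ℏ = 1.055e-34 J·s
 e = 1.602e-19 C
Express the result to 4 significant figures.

The unique combination of the constants set to 1 with dimensions of pressure is P_au = E_h/a₀³ = m_e⁴e¹⁰/((4πε₀)⁵ℏ⁸).
E_h = 4.354e-18 J
a₀ = 5.297e-11 m
E_h/a₀³ = 2.929e13 Pa

2.929e13 Pa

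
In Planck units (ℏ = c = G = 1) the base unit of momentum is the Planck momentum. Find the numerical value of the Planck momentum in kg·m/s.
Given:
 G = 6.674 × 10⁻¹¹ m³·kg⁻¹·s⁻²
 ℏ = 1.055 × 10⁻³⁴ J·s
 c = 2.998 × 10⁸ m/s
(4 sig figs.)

6.527 kg·m/s

p_P = √(ℏc³/G)
  = √(42.60)
  = 6.527 kg·m/s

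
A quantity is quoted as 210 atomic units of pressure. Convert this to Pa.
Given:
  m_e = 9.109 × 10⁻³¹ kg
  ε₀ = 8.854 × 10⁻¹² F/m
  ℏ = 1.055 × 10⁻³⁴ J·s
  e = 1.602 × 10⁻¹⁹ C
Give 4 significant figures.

One atomic unit of pressure: P_au = E_h/a₀³ = m_e⁴e¹⁰/((4πε₀)⁵ℏ⁸) = 2.929 × 10¹³ Pa.
210 × 2.929 × 10¹³ Pa = 6.151 × 10¹⁵ Pa

6.151 × 10¹⁵ Pa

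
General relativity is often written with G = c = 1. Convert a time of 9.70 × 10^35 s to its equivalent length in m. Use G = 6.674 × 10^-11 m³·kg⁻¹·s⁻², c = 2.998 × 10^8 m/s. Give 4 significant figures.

Time → length via c.
9.70 × 10^35 s × (c) = 2.908 × 10^44 m

2.908 × 10^44 m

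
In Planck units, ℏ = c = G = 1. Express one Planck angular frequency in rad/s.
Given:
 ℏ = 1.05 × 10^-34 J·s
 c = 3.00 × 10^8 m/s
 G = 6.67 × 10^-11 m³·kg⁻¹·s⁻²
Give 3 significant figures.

From ℏ = c = G = 1 the angular frequency scale is ω_P = √(c⁵/(ℏG)).
  = √(3.47 × 10^86)
  = 1.86 × 10^43 rad/s

1.86 × 10^43 rad/s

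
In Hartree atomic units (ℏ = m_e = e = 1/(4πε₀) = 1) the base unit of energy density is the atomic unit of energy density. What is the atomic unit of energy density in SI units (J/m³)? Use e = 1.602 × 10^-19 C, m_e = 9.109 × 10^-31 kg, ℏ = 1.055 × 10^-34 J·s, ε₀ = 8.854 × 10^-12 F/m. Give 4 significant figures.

u_au = E_h/a₀³ = m_e⁴e¹⁰/((4πε₀)⁵ℏ⁸)
E_h = 4.354 × 10^-18 J
a₀ = 5.297 × 10^-11 m
E_h/a₀³ = 2.929 × 10^13 J/m³

2.929 × 10^13 J/m³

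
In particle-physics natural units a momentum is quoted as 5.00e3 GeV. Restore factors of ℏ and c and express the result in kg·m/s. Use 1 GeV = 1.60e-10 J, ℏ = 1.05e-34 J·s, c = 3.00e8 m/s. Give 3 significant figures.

2.67e-15 kg·m/s

Momentum is [E]/c; divide by c.
1 GeV → 1/c × (1 GeV in J) = 5.33e-19 kg·m/s.
Result: 5.00e3 × 5.33e-19 = 2.67e-15 kg·m/s.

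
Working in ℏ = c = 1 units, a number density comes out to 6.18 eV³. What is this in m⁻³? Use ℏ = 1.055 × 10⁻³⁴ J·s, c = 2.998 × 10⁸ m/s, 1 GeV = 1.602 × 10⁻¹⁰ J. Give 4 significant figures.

Number density is [L]⁻³ = [E]³/(ℏc)³.
1 GeV³ → 1/(ℏc)³ × (1 GeV in J)³ = 1.299 × 10⁴⁷ m⁻³.
Convert the energy scale: 6.18 eV³ = 6.18 × 10⁻²⁷ GeV³.
Result: 6.18 × 10⁻²⁷ × 1.299 × 10⁴⁷ = 8.030 × 10²⁰ m⁻³.

8.030 × 10²⁰ m⁻³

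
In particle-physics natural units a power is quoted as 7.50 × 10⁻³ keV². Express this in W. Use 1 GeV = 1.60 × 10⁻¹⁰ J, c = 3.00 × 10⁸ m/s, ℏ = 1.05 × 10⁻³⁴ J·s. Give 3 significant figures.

Power is [E]/[T] = [E]²/ℏ.
1 GeV² → 1/ℏ × (1 GeV in J)² = 2.44 × 10¹⁴ W.
Convert the energy scale: 7.50 × 10⁻³ keV² = 7.50 × 10⁻¹⁵ GeV².
Result: 7.50 × 10⁻¹⁵ × 2.44 × 10¹⁴ = 1.83 W.

1.83 W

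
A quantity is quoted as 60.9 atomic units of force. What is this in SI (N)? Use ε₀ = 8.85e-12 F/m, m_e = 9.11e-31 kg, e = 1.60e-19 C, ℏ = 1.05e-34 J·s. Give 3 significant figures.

5.07e-6 N

One atomic unit of force: F_au = E_h/a₀ = m_e²e⁶/((4πε₀)³ℏ⁴) = 8.33e-8 N.
60.9 × 8.33e-8 N = 5.07e-6 N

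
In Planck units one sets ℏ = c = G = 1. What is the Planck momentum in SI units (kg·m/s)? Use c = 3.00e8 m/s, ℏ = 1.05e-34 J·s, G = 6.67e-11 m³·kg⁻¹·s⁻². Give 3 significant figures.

6.52 kg·m/s

p_P = √(ℏc³/G)
  = √(42.5)
  = 6.52 kg·m/s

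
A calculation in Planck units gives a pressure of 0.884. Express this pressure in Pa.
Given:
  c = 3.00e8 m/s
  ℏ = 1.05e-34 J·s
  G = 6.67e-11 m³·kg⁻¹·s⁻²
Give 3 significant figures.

4.14e113 Pa

One Planck pressure: p_P = c⁷/(ℏG²) = 4.68e113 Pa.
0.884 × 4.68e113 Pa = 4.14e113 Pa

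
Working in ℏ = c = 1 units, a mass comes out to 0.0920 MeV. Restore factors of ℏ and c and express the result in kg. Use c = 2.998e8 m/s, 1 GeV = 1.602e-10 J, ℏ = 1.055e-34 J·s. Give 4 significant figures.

1.640e-31 kg

Mass is [E]/c²; divide by c².
1 GeV → 1/c² × (1 GeV in J) = 1.782e-27 kg.
Convert the energy scale: 0.0920 MeV = 9.20e-5 GeV.
Result: 9.20e-5 × 1.782e-27 = 1.640e-31 kg.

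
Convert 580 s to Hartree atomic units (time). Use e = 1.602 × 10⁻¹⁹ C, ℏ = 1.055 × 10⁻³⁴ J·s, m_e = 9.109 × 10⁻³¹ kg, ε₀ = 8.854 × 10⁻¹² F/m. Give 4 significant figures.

atomic unit of time: τ_au = (4πε₀)²ℏ³/(m_e e⁴) = 2.423 × 10⁻¹⁷ s.
580 / 2.423 × 10⁻¹⁷ = 2.394 × 10¹⁹

2.394 × 10¹⁹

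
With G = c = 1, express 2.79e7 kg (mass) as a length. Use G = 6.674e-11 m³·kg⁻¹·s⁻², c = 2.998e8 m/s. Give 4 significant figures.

In G = c = 1 units mass has dimensions of length; the conversion factor is G/c².
2.79e7 kg × (G/c²) = 2.072e-20 m

2.072e-20 m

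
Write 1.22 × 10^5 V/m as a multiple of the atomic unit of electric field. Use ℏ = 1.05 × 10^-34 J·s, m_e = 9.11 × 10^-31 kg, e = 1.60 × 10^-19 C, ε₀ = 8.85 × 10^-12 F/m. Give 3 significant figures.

atomic unit of electric field: E_au = E_h/(e a₀) = m_e²e⁵/((4πε₀)³ℏ⁴) = 5.20 × 10^11 V/m.
1.22 × 10^5 / 5.20 × 10^11 = 2.34 × 10^-7

2.34 × 10^-7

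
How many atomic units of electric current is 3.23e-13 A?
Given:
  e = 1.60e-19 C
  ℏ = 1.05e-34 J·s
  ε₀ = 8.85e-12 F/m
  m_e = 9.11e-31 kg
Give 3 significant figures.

atomic unit of electric current: I_au = e E_h/ℏ = m_e e⁵/((4πε₀)²ℏ³) = 6.67e-3 A.
3.23e-13 / 6.67e-3 = 4.84e-11

4.84e-11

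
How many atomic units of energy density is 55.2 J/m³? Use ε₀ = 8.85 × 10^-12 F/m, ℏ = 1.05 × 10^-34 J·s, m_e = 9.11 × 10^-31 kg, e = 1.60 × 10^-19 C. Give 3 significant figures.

1.83 × 10^-12

atomic unit of energy density: u_au = E_h/a₀³ = m_e⁴e¹⁰/((4πε₀)⁵ℏ⁸) = 3.01 × 10^13 J/m³.
55.2 / 3.01 × 10^13 = 1.83 × 10^-12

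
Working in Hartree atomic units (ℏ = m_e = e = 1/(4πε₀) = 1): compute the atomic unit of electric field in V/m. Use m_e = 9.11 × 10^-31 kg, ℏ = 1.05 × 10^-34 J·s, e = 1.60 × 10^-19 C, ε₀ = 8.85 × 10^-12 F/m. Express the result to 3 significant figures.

5.20 × 10^11 V/m

From ℏ = m_e = e = 1/(4πε₀) = 1 the electric field scale is E_au = E_h/(e a₀) = m_e²e⁵/((4πε₀)³ℏ⁴).
E_h = 4.38 × 10^-18 J
a₀ = 5.26 × 10^-11 m
E_h/(e·a₀) = 5.20 × 10^11 V/m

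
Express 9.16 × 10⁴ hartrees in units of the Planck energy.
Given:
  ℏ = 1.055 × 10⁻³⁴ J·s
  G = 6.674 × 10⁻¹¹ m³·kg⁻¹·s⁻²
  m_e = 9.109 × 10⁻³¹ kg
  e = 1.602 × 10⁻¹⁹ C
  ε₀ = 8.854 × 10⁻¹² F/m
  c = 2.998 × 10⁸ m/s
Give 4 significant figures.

2.038 × 10⁻²²

hartree: E_h = m_e e⁴/(4πε₀ℏ)² = 4.354 × 10⁻¹⁸ J
Planck energy: E_P = √(ℏc⁵/G) = 1.957 × 10⁹ J
9.16 × 10⁴ × 4.354 × 10⁻¹⁸ / 1.957 × 10⁹ = 2.038 × 10⁻²²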